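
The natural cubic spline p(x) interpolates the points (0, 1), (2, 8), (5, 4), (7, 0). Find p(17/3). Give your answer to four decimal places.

2.5391

Let M_i = p''(x_i). Step sizes h_i = 2, 3, 2; slopes of the chords Δ_i = (y_(i+1) - y_i)/h_i = 7/2, -4/3, -2.
  2·M_0 + 10·M_1 + 3·M_2 = 6(Δ_1 - Δ_0) = -29
  3·M_1 + 10·M_2 + 2·M_3 = 6(Δ_2 - Δ_1) = -4
Natural end conditions: M_0 = M_3 = 0.
Forward elimination and back-substitution give M_0 = 0, M_1 = -278/91, M_2 = 47/91, M_3 = 0.
On [5, 7], p(x) = 4 - 640/273·(x - 5) + 47/182·(x - 5)² - 47/1092·(x - 5)³.
With (x - 5) = 2/3: p(17/3) = 18716/7371.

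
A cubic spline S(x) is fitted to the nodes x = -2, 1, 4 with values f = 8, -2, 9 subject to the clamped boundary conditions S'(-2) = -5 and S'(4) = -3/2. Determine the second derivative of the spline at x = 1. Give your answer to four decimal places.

5.8333

With m_i denoting the second derivative at x_i, h_i = 3, 3, and Δ_i = (y_(i+1) − y_i)/h_i = -10/3, 11/3:
  3·m_0 + 12·m_1 + 3·m_2 = 6(Δ_1 - Δ_0) = 42
Clamped end conditions give two more equations: 2h_0·m_0 + h_0·m_1 = 6(Δ_0 - S'(-2)) = 10 and h_1·m_1 + 2h_1·m_2 = 6(S'(4) - Δ_1) = -31.
Hence m_0 = -5/4, m_1 = 35/6, m_2 = -97/12.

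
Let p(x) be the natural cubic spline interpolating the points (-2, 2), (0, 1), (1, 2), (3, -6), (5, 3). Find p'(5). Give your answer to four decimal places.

7.3164

Let M_i = p''(x_i). Step sizes h_i = 2, 1, 2, 2; slopes of the chords Δ_i = (y_(i+1) - y_i)/h_i = -1/2, 1, -4, 9/2.
  2·M_0 + 6·M_1 + 1·M_2 = 6(Δ_1 - Δ_0) = 9
  1·M_1 + 6·M_2 + 2·M_3 = 6(Δ_2 - Δ_1) = -30
  2·M_2 + 8·M_3 + 2·M_4 = 6(Δ_3 - Δ_2) = 51
Natural end conditions: M_0 = M_4 = 0.
Solving the tridiagonal system: M_0 = 0, M_1 = 369/128, M_2 = -531/64, M_3 = 2163/256, M_4 = 0.
On [3, 5], p'(x) = b_3 + 2c_3·(x - 3) + 3d_3·(x - 3)² with b_3 = Δ_3 - h_3(2M_3 + M_4)/6 = -145/128, c_3 = M_3/2 = 2163/512, d_3 = (M_4 - M_3)/(6h_3) = -721/1024. So p'(5) = 1873/256.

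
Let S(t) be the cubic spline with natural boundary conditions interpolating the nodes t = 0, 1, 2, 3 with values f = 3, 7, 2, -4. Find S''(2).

With M_i denoting the second derivative at x_i, h_i = 1, 1, 1, and Δ_i = (y_(i+1) − y_i)/h_i = 4, -5, -6:
  1·M_0 + 4·M_1 + 1·M_2 = 6(Δ_1 - Δ_0) = -54
  1·M_1 + 4·M_2 + 1·M_3 = 6(Δ_2 - Δ_1) = -6
Natural end conditions: M_0 = M_3 = 0.
Forward elimination and back-substitution give M_0 = 0, M_1 = -14, M_2 = 2, M_3 = 0.

2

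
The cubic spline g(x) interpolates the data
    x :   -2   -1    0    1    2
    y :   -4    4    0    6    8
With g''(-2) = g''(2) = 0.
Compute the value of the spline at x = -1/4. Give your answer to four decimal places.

0.6250

Put M_i = g'' at the i-th knot. Here h = (1, 1, 1, 1) and Δ = (8, -4, 6, 2), so the interior equations h_(i-1)·M_(i-1) + 2(h_(i-1)+h_i)·M_i + h_i·M_(i+1) = 6(Δ_i − Δ_(i-1)) read
  1·M_0 + 4·M_1 + 1·M_2 = 6(Δ_1 - Δ_0) = -72
  1·M_1 + 4·M_2 + 1·M_3 = 6(Δ_2 - Δ_1) = 60
  1·M_2 + 4·M_3 + 1·M_4 = 6(Δ_3 - Δ_2) = -24
Natural end conditions: M_0 = M_4 = 0.
Hence M_0 = 0, M_1 = -24, M_2 = 24, M_3 = -12, M_4 = 0.
On [-1, 0], g(x) = 4 + 0·(x + 1) - 12·(x + 1)² + 8·(x + 1)³.
With (x + 1) = 3/4: g(-1/4) = 5/8.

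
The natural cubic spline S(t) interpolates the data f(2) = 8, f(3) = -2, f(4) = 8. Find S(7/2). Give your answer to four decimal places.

Put M_i = S'' at the i-th knot. Here h = (1, 1) and Δ = (-10, 10), so the interior equations h_(i-1)·M_(i-1) + 2(h_(i-1)+h_i)·M_i + h_i·M_(i+1) = 6(Δ_i − Δ_(i-1)) read
  1·M_0 + 4·M_1 + 1·M_2 = 6(Δ_1 - Δ_0) = 120
Natural end conditions: M_0 = M_2 = 0.
Hence M_0 = 0, M_1 = 30, M_2 = 0.
On [3, 4], S(t) = -2 + 0·(t - 3) + 15·(t - 3)² - 5·(t - 3)³.
With (t - 3) = 1/2: S(7/2) = 9/8.

1.1250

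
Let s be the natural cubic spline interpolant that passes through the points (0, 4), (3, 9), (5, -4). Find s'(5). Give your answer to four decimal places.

Put m_i = s'' at the i-th knot. Here h = (3, 2) and Δ = (5/3, -13/2), so the interior equations h_(i-1)·m_(i-1) + 2(h_(i-1)+h_i)·m_i + h_i·m_(i+1) = 6(Δ_i − Δ_(i-1)) read
  3·m_0 + 10·m_1 + 2·m_2 = 6(Δ_1 - Δ_0) = -49
Natural end conditions: m_0 = m_2 = 0.
Hence m_0 = 0, m_1 = -49/10, m_2 = 0.
On [3, 5], s'(x) = b_1 + 2c_1·(x - 3) + 3d_1·(x - 3)² with b_1 = Δ_1 - h_1(2m_1 + m_2)/6 = -97/30, c_1 = m_1/2 = -49/20, d_1 = (m_2 - m_1)/(6h_1) = 49/120. So s'(5) = -122/15.

-8.1333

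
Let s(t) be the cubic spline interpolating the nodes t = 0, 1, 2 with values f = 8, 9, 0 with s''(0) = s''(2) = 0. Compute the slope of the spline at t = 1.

Write m_i for s''(x_i). With h_i = 1, 1 and divided differences Δ_i = 1, -9, the continuity of s' gives the tridiagonal system
  1·m_0 + 4·m_1 + 1·m_2 = 6(Δ_1 - Δ_0) = -60
Natural end conditions: m_0 = m_2 = 0.
Hence m_0 = 0, m_1 = -15, m_2 = 0.
On [1, 2], s'(t) = b_1 + 2c_1·(t - 1) + 3d_1·(t - 1)² with b_1 = Δ_1 - h_1(2m_1 + m_2)/6 = -4, c_1 = m_1/2 = -15/2, d_1 = (m_2 - m_1)/(6h_1) = 5/2. So s'(1) = -4.

-4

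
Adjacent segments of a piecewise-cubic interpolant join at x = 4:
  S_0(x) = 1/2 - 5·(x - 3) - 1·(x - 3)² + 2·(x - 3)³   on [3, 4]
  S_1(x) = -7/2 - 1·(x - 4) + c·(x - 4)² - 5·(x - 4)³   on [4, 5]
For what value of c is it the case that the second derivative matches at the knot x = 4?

S_0''(x) = -2 + 12·(x - 3), so S_0''(4) = 10. On the right, S_1''(4) = 2c, so c = 5.

5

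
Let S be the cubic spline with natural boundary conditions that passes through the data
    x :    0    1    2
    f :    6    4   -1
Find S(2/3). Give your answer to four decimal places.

4.9444

Put σ_i = S'' at the i-th knot. Here h = (1, 1) and Δ = (-2, -5), so the interior equations h_(i-1)·σ_(i-1) + 2(h_(i-1)+h_i)·σ_i + h_i·σ_(i+1) = 6(Δ_i − Δ_(i-1)) read
  1·σ_0 + 4·σ_1 + 1·σ_2 = 6(Δ_1 - Δ_0) = -18
Natural end conditions: σ_0 = σ_2 = 0.
Solving: σ_0 = 0, σ_1 = -9/2, σ_2 = 0.
On [0, 1], S(x) = 6 - 5/4·x + 0·x² - 3/4·x³.
With x = 2/3: S(2/3) = 89/18.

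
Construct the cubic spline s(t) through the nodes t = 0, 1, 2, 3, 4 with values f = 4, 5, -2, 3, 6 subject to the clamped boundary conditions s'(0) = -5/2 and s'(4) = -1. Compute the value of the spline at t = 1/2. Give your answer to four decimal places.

Put σ_i = s'' at the i-th knot. Here h = (1, 1, 1, 1) and Δ = (1, -7, 5, 3), so the interior equations h_(i-1)·σ_(i-1) + 2(h_(i-1)+h_i)·σ_i + h_i·σ_(i+1) = 6(Δ_i − Δ_(i-1)) read
  1·σ_0 + 4·σ_1 + 1·σ_2 = 6(Δ_1 - Δ_0) = -48
  1·σ_1 + 4·σ_2 + 1·σ_3 = 6(Δ_2 - Δ_1) = 72
  1·σ_2 + 4·σ_3 + 1·σ_4 = 6(Δ_3 - Δ_2) = -12
Clamped end conditions give two more equations: 2h_0·σ_0 + h_0·σ_1 = 6(Δ_0 - s'(0)) = 21 and h_3·σ_3 + 2h_3·σ_4 = 6(s'(4) - Δ_3) = -24.
Hence σ_0 = 1263/56, σ_1 = -675/28, σ_2 = 207/8, σ_3 = -207/28, σ_4 = -465/56.
On [0, 1], s(t) = 4 - 5/2·t + 1263/112·t² - 871/112·t³.
With t = 1/2: s(1/2) = 4119/896.

4.5971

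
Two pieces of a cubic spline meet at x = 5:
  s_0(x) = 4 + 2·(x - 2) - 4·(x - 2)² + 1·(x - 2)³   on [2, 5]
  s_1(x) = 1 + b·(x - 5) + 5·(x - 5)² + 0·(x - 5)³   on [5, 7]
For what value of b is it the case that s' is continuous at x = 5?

5

s_0'(x) = 2 - 8·(x - 2) + 3·(x - 2)², so s_0'(5) = 5. On the right, s_1'(5) = b, so b = 5.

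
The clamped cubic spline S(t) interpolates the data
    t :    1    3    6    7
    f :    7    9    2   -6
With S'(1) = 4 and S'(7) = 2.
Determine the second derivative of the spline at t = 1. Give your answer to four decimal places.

Let σ_i = S''(x_i). Step sizes h_i = 2, 3, 1; slopes of the chords Δ_i = (y_(i+1) - y_i)/h_i = 1, -7/3, -8.
  2·σ_0 + 10·σ_1 + 3·σ_2 = 6(Δ_1 - Δ_0) = -20
  3·σ_1 + 8·σ_2 + 1·σ_3 = 6(Δ_2 - Δ_1) = -34
Clamped end conditions give two more equations: 2h_0·σ_0 + h_0·σ_1 = 6(Δ_0 - S'(1)) = -18 and h_2·σ_2 + 2h_2·σ_3 = 6(S'(7) - Δ_2) = 60.
Forward elimination and back-substitution give σ_0 = -212/39, σ_1 = 73/39, σ_2 = -362/39, σ_3 = 1351/39.

-5.4359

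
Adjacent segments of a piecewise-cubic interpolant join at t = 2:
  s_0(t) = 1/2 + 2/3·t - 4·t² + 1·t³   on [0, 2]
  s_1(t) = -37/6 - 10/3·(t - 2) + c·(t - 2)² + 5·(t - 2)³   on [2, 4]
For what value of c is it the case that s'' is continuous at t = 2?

s_0''(t) = -8 + 6·t, so s_0''(2) = 4. On the right, s_1''(2) = 2c, so c = 2.

2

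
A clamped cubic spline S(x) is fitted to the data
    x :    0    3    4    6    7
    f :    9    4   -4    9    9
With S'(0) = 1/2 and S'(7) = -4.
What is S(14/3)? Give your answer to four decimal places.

Let M_i = S''(x_i). Step sizes h_i = 3, 1, 2, 1; slopes of the chords Δ_i = (y_(i+1) - y_i)/h_i = -5/3, -8, 13/2, 0.
  3·M_0 + 8·M_1 + 1·M_2 = 6(Δ_1 - Δ_0) = -38
  1·M_1 + 6·M_2 + 2·M_3 = 6(Δ_2 - Δ_1) = 87
  2·M_2 + 6·M_3 + 1·M_4 = 6(Δ_3 - Δ_2) = -39
Clamped end conditions give two more equations: 2h_0·M_0 + h_0·M_1 = 6(Δ_0 - S'(0)) = -13 and h_3·M_3 + 2h_3·M_4 = 6(S'(7) - Δ_3) = -24.
Solving: M_0 = 653/366, M_1 = -482/61, M_2 = 2423/122, M_3 = -740/61, M_4 = -362/61.
On [4, 6], S(x) = -4 - 329/122·(x - 4) + 2423/244·(x - 4)² - 1301/488·(x - 4)³.
With (x - 4) = 2/3: S(14/3) = -3581/1647.

-2.1743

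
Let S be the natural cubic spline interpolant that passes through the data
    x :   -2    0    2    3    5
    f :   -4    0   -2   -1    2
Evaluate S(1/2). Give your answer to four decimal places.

Put m_i = S'' at the i-th knot. Here h = (2, 2, 1, 2) and Δ = (2, -1, 1, 3/2), so the interior equations h_(i-1)·m_(i-1) + 2(h_(i-1)+h_i)·m_i + h_i·m_(i+1) = 6(Δ_i − Δ_(i-1)) read
  2·m_0 + 8·m_1 + 2·m_2 = 6(Δ_1 - Δ_0) = -18
  2·m_1 + 6·m_2 + 1·m_3 = 6(Δ_2 - Δ_1) = 12
  1·m_2 + 6·m_3 + 2·m_4 = 6(Δ_3 - Δ_2) = 3
Natural end conditions: m_0 = m_4 = 0.
Solving: m_0 = 0, m_1 = -3, m_2 = 3, m_3 = 0, m_4 = 0.
On [0, 2], S(x) = 0 + 0·x - 3/2·x² + 1/2·x³.
With x = 1/2: S(1/2) = -5/16.

-0.3125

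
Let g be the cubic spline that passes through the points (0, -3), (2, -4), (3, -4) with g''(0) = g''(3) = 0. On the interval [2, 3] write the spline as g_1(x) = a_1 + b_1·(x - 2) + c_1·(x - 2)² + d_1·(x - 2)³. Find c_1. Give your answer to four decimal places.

0.2500

With M_i denoting the second derivative at x_i, h_i = 2, 1, and Δ_i = (y_(i+1) − y_i)/h_i = -1/2, 0:
  2·M_0 + 6·M_1 + 1·M_2 = 6(Δ_1 - Δ_0) = 3
Natural end conditions: M_0 = M_2 = 0.
Forward elimination and back-substitution give M_0 = 0, M_1 = 1/2, M_2 = 0.
On [2, 3], with g_1(x) = a_1 + b_1·(x - 2) + c_1·(x - 2)² + d_1·(x - 2)³: c_1 = M_1/2 = 1/4, d_1 = (M_2 - M_1)/(6h_1) = -1/12, b_1 = Δ_1 - h_1(2M_1 + M_2)/6 = -1/6.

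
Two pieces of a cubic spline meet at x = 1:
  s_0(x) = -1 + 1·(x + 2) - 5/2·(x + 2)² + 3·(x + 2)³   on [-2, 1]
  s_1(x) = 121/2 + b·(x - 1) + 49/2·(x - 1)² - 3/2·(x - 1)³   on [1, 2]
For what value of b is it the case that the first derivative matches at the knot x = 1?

s_0'(x) = 1 - 5·(x + 2) + 9·(x + 2)², so s_0'(1) = 67. On the right, s_1'(1) = b, so b = 67.

67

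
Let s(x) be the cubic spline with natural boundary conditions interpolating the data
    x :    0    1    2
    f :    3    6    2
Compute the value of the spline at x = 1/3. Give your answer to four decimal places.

4.5185

With σ_i denoting the second derivative at x_i, h_i = 1, 1, and Δ_i = (y_(i+1) − y_i)/h_i = 3, -4:
  1·σ_0 + 4·σ_1 + 1·σ_2 = 6(Δ_1 - Δ_0) = -42
Natural end conditions: σ_0 = σ_2 = 0.
Forward elimination and back-substitution give σ_0 = 0, σ_1 = -21/2, σ_2 = 0.
On [0, 1], s(x) = 3 + 19/4·x + 0·x² - 7/4·x³.
With x = 1/3: s(1/3) = 122/27.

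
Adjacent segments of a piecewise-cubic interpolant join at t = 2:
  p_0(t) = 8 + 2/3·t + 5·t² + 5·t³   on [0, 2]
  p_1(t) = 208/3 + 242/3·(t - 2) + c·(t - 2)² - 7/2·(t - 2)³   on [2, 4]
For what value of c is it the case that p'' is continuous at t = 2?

35

p_0''(t) = 10 + 30·t, so p_0''(2) = 70. On the right, p_1''(2) = 2c, so c = 35.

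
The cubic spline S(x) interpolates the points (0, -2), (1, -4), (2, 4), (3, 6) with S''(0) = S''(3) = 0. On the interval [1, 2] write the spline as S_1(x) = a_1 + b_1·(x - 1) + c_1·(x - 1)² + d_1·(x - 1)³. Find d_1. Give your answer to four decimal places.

-5.3333

Put M_i = S'' at the i-th knot. Here h = (1, 1, 1) and Δ = (-2, 8, 2), so the interior equations h_(i-1)·M_(i-1) + 2(h_(i-1)+h_i)·M_i + h_i·M_(i+1) = 6(Δ_i − Δ_(i-1)) read
  1·M_0 + 4·M_1 + 1·M_2 = 6(Δ_1 - Δ_0) = 60
  1·M_1 + 4·M_2 + 1·M_3 = 6(Δ_2 - Δ_1) = -36
Natural end conditions: M_0 = M_3 = 0.
Solving: M_0 = 0, M_1 = 92/5, M_2 = -68/5, M_3 = 0.
On [1, 2], with S_1(x) = a_1 + b_1·(x - 1) + c_1·(x - 1)² + d_1·(x - 1)³: c_1 = M_1/2 = 46/5, d_1 = (M_2 - M_1)/(6h_1) = -16/3, b_1 = Δ_1 - h_1(2M_1 + M_2)/6 = 62/15.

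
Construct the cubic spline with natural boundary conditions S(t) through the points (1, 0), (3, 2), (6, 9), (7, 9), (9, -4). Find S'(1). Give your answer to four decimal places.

Let M_i = S''(x_i). Step sizes h_i = 2, 3, 1, 2; slopes of the chords Δ_i = (y_(i+1) - y_i)/h_i = 1, 7/3, 0, -13/2.
  2·M_0 + 10·M_1 + 3·M_2 = 6(Δ_1 - Δ_0) = 8
  3·M_1 + 8·M_2 + 1·M_3 = 6(Δ_2 - Δ_1) = -14
  1·M_2 + 6·M_3 + 2·M_4 = 6(Δ_3 - Δ_2) = -39
Natural end conditions: M_0 = M_4 = 0.
Hence M_0 = 0, M_1 = 511/416, M_2 = -297/208, M_3 = -2605/416, M_4 = 0.
On [1, 3], S'(t) = b_0 + 2c_0·(t - 1) + 3d_0·(t - 1)² with b_0 = Δ_0 - h_0(2M_0 + M_1)/6 = 737/1248, c_0 = M_0/2 = 0, d_0 = (M_1 - M_0)/(6h_0) = 511/4992. So S'(1) = 737/1248.

0.5905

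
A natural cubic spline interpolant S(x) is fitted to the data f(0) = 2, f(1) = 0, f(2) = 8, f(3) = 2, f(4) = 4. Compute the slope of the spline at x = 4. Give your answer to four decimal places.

5.3214

With M_i denoting the second derivative at x_i, h_i = 1, 1, 1, 1, and Δ_i = (y_(i+1) − y_i)/h_i = -2, 8, -6, 2:
  1·M_0 + 4·M_1 + 1·M_2 = 6(Δ_1 - Δ_0) = 60
  1·M_1 + 4·M_2 + 1·M_3 = 6(Δ_2 - Δ_1) = -84
  1·M_2 + 4·M_3 + 1·M_4 = 6(Δ_3 - Δ_2) = 48
Natural end conditions: M_0 = M_4 = 0.
Solving the tridiagonal system: M_0 = 0, M_1 = 321/14, M_2 = -222/7, M_3 = 279/14, M_4 = 0.
On [3, 4], S'(x) = b_3 + 2c_3·(x - 3) + 3d_3·(x - 3)² with b_3 = Δ_3 - h_3(2M_3 + M_4)/6 = -65/14, c_3 = M_3/2 = 279/28, d_3 = (M_4 - M_3)/(6h_3) = -93/28. So S'(4) = 149/28.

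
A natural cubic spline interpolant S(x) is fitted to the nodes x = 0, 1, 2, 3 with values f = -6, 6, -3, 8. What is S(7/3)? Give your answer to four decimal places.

Let m_i = S''(x_i). Step sizes h_i = 1, 1, 1; slopes of the chords Δ_i = (y_(i+1) - y_i)/h_i = 12, -9, 11.
  1·m_0 + 4·m_1 + 1·m_2 = 6(Δ_1 - Δ_0) = -126
  1·m_1 + 4·m_2 + 1·m_3 = 6(Δ_2 - Δ_1) = 120
Natural end conditions: m_0 = m_3 = 0.
Solving the tridiagonal system: m_0 = 0, m_1 = -208/5, m_2 = 202/5, m_3 = 0.
On [2, 3], S(x) = -3 - 37/15·(x - 2) + 101/5·(x - 2)² - 101/15·(x - 2)³.
With (x - 2) = 1/3: S(7/3) = -148/81.

-1.8272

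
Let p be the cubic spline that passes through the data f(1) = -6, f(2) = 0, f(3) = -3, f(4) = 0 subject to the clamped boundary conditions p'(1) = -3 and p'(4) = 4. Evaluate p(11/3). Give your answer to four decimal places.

Put M_i = p'' at the i-th knot. Here h = (1, 1, 1) and Δ = (6, -3, 3), so the interior equations h_(i-1)·M_(i-1) + 2(h_(i-1)+h_i)·M_i + h_i·M_(i+1) = 6(Δ_i − Δ_(i-1)) read
  1·M_0 + 4·M_1 + 1·M_2 = 6(Δ_1 - Δ_0) = -54
  1·M_1 + 4·M_2 + 1·M_3 = 6(Δ_2 - Δ_1) = 36
Clamped end conditions give two more equations: 2h_0·M_0 + h_0·M_1 = 6(Δ_0 - p'(1)) = 54 and h_2·M_2 + 2h_2·M_3 = 6(p'(4) - Δ_2) = 6.
Solving the tridiagonal system: M_0 = 616/15, M_1 = -422/15, M_2 = 262/15, M_3 = -86/15.
On [3, 4], p(x) = -3 - 28/15·(x - 3) + 131/15·(x - 3)² - 58/15·(x - 3)³.
With (x - 3) = 2/3: p(11/3) = -611/405.

-1.5086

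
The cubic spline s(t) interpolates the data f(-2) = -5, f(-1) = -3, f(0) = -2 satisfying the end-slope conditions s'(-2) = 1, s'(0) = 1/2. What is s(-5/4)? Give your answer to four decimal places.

Put σ_i = s'' at the i-th knot. Here h = (1, 1) and Δ = (2, 1), so the interior equations h_(i-1)·σ_(i-1) + 2(h_(i-1)+h_i)·σ_i + h_i·σ_(i+1) = 6(Δ_i − Δ_(i-1)) read
  1·σ_0 + 4·σ_1 + 1·σ_2 = 6(Δ_1 - Δ_0) = -6
Clamped end conditions give two more equations: 2h_0·σ_0 + h_0·σ_1 = 6(Δ_0 - s'(-2)) = 6 and h_1·σ_1 + 2h_1·σ_2 = 6(s'(0) - Δ_1) = -3.
Forward elimination and back-substitution give σ_0 = 17/4, σ_1 = -5/2, σ_2 = -1/4.
On [-2, -1], s(t) = -5 + 1·(t + 2) + 17/8·(t + 2)² - 9/8·(t + 2)³.
With (t + 2) = 3/4: s(-5/4) = -1807/512.

-3.5293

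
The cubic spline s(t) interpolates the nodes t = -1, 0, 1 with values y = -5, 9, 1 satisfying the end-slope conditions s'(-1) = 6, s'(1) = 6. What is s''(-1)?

Put σ_i = s'' at the i-th knot. Here h = (1, 1) and Δ = (14, -8), so the interior equations h_(i-1)·σ_(i-1) + 2(h_(i-1)+h_i)·σ_i + h_i·σ_(i+1) = 6(Δ_i − Δ_(i-1)) read
  1·σ_0 + 4·σ_1 + 1·σ_2 = 6(Δ_1 - Δ_0) = -132
Clamped end conditions give two more equations: 2h_0·σ_0 + h_0·σ_1 = 6(Δ_0 - s'(-1)) = 48 and h_1·σ_1 + 2h_1·σ_2 = 6(s'(1) - Δ_1) = 84.
Solving: σ_0 = 57, σ_1 = -66, σ_2 = 75.

57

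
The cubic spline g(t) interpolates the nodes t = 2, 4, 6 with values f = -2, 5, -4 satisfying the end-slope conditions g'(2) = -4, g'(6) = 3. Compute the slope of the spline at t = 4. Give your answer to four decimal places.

-0.5000

Let σ_i = g''(x_i). Step sizes h_i = 2, 2; slopes of the chords Δ_i = (y_(i+1) - y_i)/h_i = 7/2, -9/2.
  2·σ_0 + 8·σ_1 + 2·σ_2 = 6(Δ_1 - Δ_0) = -48
Clamped end conditions give two more equations: 2h_0·σ_0 + h_0·σ_1 = 6(Δ_0 - g'(2)) = 45 and h_1·σ_1 + 2h_1·σ_2 = 6(g'(6) - Δ_1) = 45.
Hence σ_0 = 19, σ_1 = -31/2, σ_2 = 19.
On [4, 6], g'(t) = b_1 + 2c_1·(t - 4) + 3d_1·(t - 4)² with b_1 = Δ_1 - h_1(2σ_1 + σ_2)/6 = -1/2, c_1 = σ_1/2 = -31/4, d_1 = (σ_2 - σ_1)/(6h_1) = 23/8. So g'(4) = -1/2.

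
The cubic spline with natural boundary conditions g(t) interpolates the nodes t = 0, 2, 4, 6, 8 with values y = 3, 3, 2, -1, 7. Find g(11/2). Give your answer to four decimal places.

Put M_i = g'' at the i-th knot. Here h = (2, 2, 2, 2) and Δ = (0, -1/2, -3/2, 4), so the interior equations h_(i-1)·M_(i-1) + 2(h_(i-1)+h_i)·M_i + h_i·M_(i+1) = 6(Δ_i − Δ_(i-1)) read
  2·M_0 + 8·M_1 + 2·M_2 = 6(Δ_1 - Δ_0) = -3
  2·M_1 + 8·M_2 + 2·M_3 = 6(Δ_2 - Δ_1) = -6
  2·M_2 + 8·M_3 + 2·M_4 = 6(Δ_3 - Δ_2) = 33
Natural end conditions: M_0 = M_4 = 0.
Forward elimination and back-substitution give M_0 = 0, M_1 = 3/28, M_2 = -27/14, M_3 = 129/28, M_4 = 0.
On [4, 6], g(t) = 2 - 7/4·(t - 4) - 27/28·(t - 4)² + 61/112·(t - 4)³.
With (t - 4) = 3/2: g(11/2) = -857/896.

-0.9565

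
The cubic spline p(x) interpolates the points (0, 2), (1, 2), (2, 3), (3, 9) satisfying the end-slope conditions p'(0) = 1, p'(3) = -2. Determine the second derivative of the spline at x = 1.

Put σ_i = p'' at the i-th knot. Here h = (1, 1, 1) and Δ = (0, 1, 6), so the interior equations h_(i-1)·σ_(i-1) + 2(h_(i-1)+h_i)·σ_i + h_i·σ_(i+1) = 6(Δ_i − Δ_(i-1)) read
  1·σ_0 + 4·σ_1 + 1·σ_2 = 6(Δ_1 - Δ_0) = 6
  1·σ_1 + 4·σ_2 + 1·σ_3 = 6(Δ_2 - Δ_1) = 30
Clamped end conditions give two more equations: 2h_0·σ_0 + h_0·σ_1 = 6(Δ_0 - p'(0)) = -6 and h_2·σ_2 + 2h_2·σ_3 = 6(p'(3) - Δ_2) = -48.
Solving: σ_0 = -2, σ_1 = -2, σ_2 = 16, σ_3 = -32.

-2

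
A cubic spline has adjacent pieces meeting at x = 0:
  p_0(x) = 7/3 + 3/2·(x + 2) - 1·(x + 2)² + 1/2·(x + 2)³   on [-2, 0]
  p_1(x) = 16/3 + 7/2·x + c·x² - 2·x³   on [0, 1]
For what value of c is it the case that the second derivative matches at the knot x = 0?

2

p_0''(x) = -2 + 3·(x + 2), so p_0''(0) = 4. On the right, p_1''(0) = 2c, so c = 2.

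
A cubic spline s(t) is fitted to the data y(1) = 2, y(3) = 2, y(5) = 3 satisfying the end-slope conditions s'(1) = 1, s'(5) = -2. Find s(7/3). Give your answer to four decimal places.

Put M_i = s'' at the i-th knot. Here h = (2, 2) and Δ = (0, 1/2), so the interior equations h_(i-1)·M_(i-1) + 2(h_(i-1)+h_i)·M_i + h_i·M_(i+1) = 6(Δ_i − Δ_(i-1)) read
  2·M_0 + 8·M_1 + 2·M_2 = 6(Δ_1 - Δ_0) = 3
Clamped end conditions give two more equations: 2h_0·M_0 + h_0·M_1 = 6(Δ_0 - s'(1)) = -6 and h_1·M_1 + 2h_1·M_2 = 6(s'(5) - Δ_1) = -15.
Solving the tridiagonal system: M_0 = -21/8, M_1 = 9/4, M_2 = -39/8.
On [1, 3], s(t) = 2 + 1·(t - 1) - 21/16·(t - 1)² + 13/32·(t - 1)³.
With (t - 1) = 4/3: s(7/3) = 53/27.

1.9630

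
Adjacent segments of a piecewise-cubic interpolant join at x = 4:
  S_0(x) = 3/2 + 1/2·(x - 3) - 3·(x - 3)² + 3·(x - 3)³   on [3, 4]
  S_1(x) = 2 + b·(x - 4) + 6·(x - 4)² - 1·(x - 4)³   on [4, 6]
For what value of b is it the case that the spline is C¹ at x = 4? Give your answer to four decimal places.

S_0'(x) = 1/2 - 6·(x - 3) + 9·(x - 3)², so S_0'(4) = 7/2. On the right, S_1'(4) = b, so b = 7/2.

3.5000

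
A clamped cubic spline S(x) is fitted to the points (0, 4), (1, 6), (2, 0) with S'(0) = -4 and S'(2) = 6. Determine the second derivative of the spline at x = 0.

35

Put m_i = S'' at the i-th knot. Here h = (1, 1) and Δ = (2, -6), so the interior equations h_(i-1)·m_(i-1) + 2(h_(i-1)+h_i)·m_i + h_i·m_(i+1) = 6(Δ_i − Δ_(i-1)) read
  1·m_0 + 4·m_1 + 1·m_2 = 6(Δ_1 - Δ_0) = -48
Clamped end conditions give two more equations: 2h_0·m_0 + h_0·m_1 = 6(Δ_0 - S'(0)) = 36 and h_1·m_1 + 2h_1·m_2 = 6(S'(2) - Δ_1) = 72.
Solving: m_0 = 35, m_1 = -34, m_2 = 53.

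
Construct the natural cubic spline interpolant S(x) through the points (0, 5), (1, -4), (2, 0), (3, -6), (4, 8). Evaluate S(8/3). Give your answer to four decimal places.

-4.7897

Write M_i for S''(x_i). With h_i = 1, 1, 1, 1 and divided differences Δ_i = -9, 4, -6, 14, the continuity of S' gives the tridiagonal system
  1·M_0 + 4·M_1 + 1·M_2 = 6(Δ_1 - Δ_0) = 78
  1·M_1 + 4·M_2 + 1·M_3 = 6(Δ_2 - Δ_1) = -60
  1·M_2 + 4·M_3 + 1·M_4 = 6(Δ_3 - Δ_2) = 120
Natural end conditions: M_0 = M_4 = 0.
Solving the tridiagonal system: M_0 = 0, M_1 = 765/28, M_2 = -219/7, M_3 = 1059/28, M_4 = 0.
On [2, 3], S(x) = 0 - 15/8·(x - 2) - 219/14·(x - 2)² + 645/56·(x - 2)³.
With (x - 2) = 2/3: S(8/3) = -1207/252.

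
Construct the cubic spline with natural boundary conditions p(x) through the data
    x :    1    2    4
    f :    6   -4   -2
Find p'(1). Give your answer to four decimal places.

Let σ_i = p''(x_i). Step sizes h_i = 1, 2; slopes of the chords Δ_i = (y_(i+1) - y_i)/h_i = -10, 1.
  1·σ_0 + 6·σ_1 + 2·σ_2 = 6(Δ_1 - Δ_0) = 66
Natural end conditions: σ_0 = σ_2 = 0.
Solving: σ_0 = 0, σ_1 = 11, σ_2 = 0.
On [1, 2], p'(x) = b_0 + 2c_0·(x - 1) + 3d_0·(x - 1)² with b_0 = Δ_0 - h_0(2σ_0 + σ_1)/6 = -71/6, c_0 = σ_0/2 = 0, d_0 = (σ_1 - σ_0)/(6h_0) = 11/6. So p'(1) = -71/6.

-11.8333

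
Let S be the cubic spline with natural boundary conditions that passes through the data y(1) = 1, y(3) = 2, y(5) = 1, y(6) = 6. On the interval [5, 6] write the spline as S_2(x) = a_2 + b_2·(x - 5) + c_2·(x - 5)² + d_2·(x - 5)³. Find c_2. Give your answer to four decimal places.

Let M_i = S''(x_i). Step sizes h_i = 2, 2, 1; slopes of the chords Δ_i = (y_(i+1) - y_i)/h_i = 1/2, -1/2, 5.
  2·M_0 + 8·M_1 + 2·M_2 = 6(Δ_1 - Δ_0) = -6
  2·M_1 + 6·M_2 + 1·M_3 = 6(Δ_2 - Δ_1) = 33
Natural end conditions: M_0 = M_3 = 0.
Solving: M_0 = 0, M_1 = -51/22, M_2 = 69/11, M_3 = 0.
On [5, 6], with S_2(x) = a_2 + b_2·(x - 5) + c_2·(x - 5)² + d_2·(x - 5)³: c_2 = M_2/2 = 69/22, d_2 = (M_3 - M_2)/(6h_2) = -23/22, b_2 = Δ_2 - h_2(2M_2 + M_3)/6 = 32/11.

3.1364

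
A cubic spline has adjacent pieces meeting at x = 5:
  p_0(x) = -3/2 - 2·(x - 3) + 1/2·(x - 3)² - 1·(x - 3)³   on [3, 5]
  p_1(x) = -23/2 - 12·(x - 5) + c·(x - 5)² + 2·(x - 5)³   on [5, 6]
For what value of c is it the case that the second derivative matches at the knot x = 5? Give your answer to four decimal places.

-5.5000

p_0''(x) = 1 - 6·(x - 3), so p_0''(5) = -11. On the right, p_1''(5) = 2c, so c = -11/2.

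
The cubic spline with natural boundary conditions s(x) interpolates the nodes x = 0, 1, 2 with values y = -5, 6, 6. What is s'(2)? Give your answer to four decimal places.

With M_i denoting the second derivative at x_i, h_i = 1, 1, and Δ_i = (y_(i+1) − y_i)/h_i = 11, 0:
  1·M_0 + 4·M_1 + 1·M_2 = 6(Δ_1 - Δ_0) = -66
Natural end conditions: M_0 = M_2 = 0.
Forward elimination and back-substitution give M_0 = 0, M_1 = -33/2, M_2 = 0.
On [1, 2], s'(x) = b_1 + 2c_1·(x - 1) + 3d_1·(x - 1)² with b_1 = Δ_1 - h_1(2M_1 + M_2)/6 = 11/2, c_1 = M_1/2 = -33/4, d_1 = (M_2 - M_1)/(6h_1) = 11/4. So s'(2) = -11/4.

-2.7500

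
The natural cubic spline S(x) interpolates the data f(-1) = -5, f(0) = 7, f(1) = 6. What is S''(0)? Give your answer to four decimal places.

Put M_i = S'' at the i-th knot. Here h = (1, 1) and Δ = (12, -1), so the interior equations h_(i-1)·M_(i-1) + 2(h_(i-1)+h_i)·M_i + h_i·M_(i+1) = 6(Δ_i − Δ_(i-1)) read
  1·M_0 + 4·M_1 + 1·M_2 = 6(Δ_1 - Δ_0) = -78
Natural end conditions: M_0 = M_2 = 0.
Forward elimination and back-substitution give M_0 = 0, M_1 = -39/2, M_2 = 0.

-19.5000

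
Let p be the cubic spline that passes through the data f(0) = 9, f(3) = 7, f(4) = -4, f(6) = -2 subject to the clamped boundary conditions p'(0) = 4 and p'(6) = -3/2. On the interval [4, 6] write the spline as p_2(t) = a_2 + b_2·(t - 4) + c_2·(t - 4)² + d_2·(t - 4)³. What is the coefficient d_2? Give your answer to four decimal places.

-2.5536

Write M_i for p''(x_i). With h_i = 3, 1, 2 and divided differences Δ_i = -2/3, -11, 1, the continuity of p' gives the tridiagonal system
  3·M_0 + 8·M_1 + 1·M_2 = 6(Δ_1 - Δ_0) = -62
  1·M_1 + 6·M_2 + 2·M_3 = 6(Δ_2 - Δ_1) = 72
Clamped end conditions give two more equations: 2h_0·M_0 + h_0·M_1 = 6(Δ_0 - p'(0)) = -28 and h_2·M_2 + 2h_2·M_3 = 6(p'(6) - Δ_2) = -15.
Forward elimination and back-substitution give M_0 = 17/42, M_1 = -71/7, M_2 = 251/14, M_3 = -89/7.
On [4, 6], with p_2(t) = a_2 + b_2·(t - 4) + c_2·(t - 4)² + d_2·(t - 4)³: c_2 = M_2/2 = 251/28, d_2 = (M_3 - M_2)/(6h_2) = -143/56, b_2 = Δ_2 - h_2(2M_2 + M_3)/6 = -47/7.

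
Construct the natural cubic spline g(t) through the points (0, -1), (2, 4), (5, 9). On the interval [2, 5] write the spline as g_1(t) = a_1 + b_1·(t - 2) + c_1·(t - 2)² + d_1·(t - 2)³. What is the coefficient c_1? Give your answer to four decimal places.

-0.2500

Write M_i for g''(x_i). With h_i = 2, 3 and divided differences Δ_i = 5/2, 5/3, the continuity of g' gives the tridiagonal system
  2·M_0 + 10·M_1 + 3·M_2 = 6(Δ_1 - Δ_0) = -5
Natural end conditions: M_0 = M_2 = 0.
Solving: M_0 = 0, M_1 = -1/2, M_2 = 0.
On [2, 5], with g_1(t) = a_1 + b_1·(t - 2) + c_1·(t - 2)² + d_1·(t - 2)³: c_1 = M_1/2 = -1/4, d_1 = (M_2 - M_1)/(6h_1) = 1/36, b_1 = Δ_1 - h_1(2M_1 + M_2)/6 = 13/6.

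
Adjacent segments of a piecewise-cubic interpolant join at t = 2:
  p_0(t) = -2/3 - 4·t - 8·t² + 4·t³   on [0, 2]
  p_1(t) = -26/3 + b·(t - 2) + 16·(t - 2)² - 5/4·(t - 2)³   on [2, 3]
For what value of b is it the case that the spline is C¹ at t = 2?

p_0'(t) = -4 - 16·t + 12·t², so p_0'(2) = 12. On the right, p_1'(2) = b, so b = 12.

12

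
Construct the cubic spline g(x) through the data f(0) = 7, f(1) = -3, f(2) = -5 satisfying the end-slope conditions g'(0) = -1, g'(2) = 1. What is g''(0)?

-38

With M_i denoting the second derivative at x_i, h_i = 1, 1, and Δ_i = (y_(i+1) − y_i)/h_i = -10, -2:
  1·M_0 + 4·M_1 + 1·M_2 = 6(Δ_1 - Δ_0) = 48
Clamped end conditions give two more equations: 2h_0·M_0 + h_0·M_1 = 6(Δ_0 - g'(0)) = -54 and h_1·M_1 + 2h_1·M_2 = 6(g'(2) - Δ_1) = 18.
Hence M_0 = -38, M_1 = 22, M_2 = -2.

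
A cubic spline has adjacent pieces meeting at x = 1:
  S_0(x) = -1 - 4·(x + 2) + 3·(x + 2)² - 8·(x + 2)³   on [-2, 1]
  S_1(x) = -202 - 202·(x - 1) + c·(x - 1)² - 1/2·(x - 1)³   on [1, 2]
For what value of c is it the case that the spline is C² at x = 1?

-69

S_0''(x) = 6 - 48·(x + 2), so S_0''(1) = -138. On the right, S_1''(1) = 2c, so c = -69.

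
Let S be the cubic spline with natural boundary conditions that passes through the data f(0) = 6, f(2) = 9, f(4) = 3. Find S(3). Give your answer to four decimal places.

6.8438

Let M_i = S''(x_i). Step sizes h_i = 2, 2; slopes of the chords Δ_i = (y_(i+1) - y_i)/h_i = 3/2, -3.
  2·M_0 + 8·M_1 + 2·M_2 = 6(Δ_1 - Δ_0) = -27
Natural end conditions: M_0 = M_2 = 0.
Hence M_0 = 0, M_1 = -27/8, M_2 = 0.
On [2, 4], S(t) = 9 - 3/4·(t - 2) - 27/16·(t - 2)² + 9/32·(t - 2)³.
With (t - 2) = 1: S(3) = 219/32.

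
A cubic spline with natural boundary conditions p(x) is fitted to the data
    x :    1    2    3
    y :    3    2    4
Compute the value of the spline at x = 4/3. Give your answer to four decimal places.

Let σ_i = p''(x_i). Step sizes h_i = 1, 1; slopes of the chords Δ_i = (y_(i+1) - y_i)/h_i = -1, 2.
  1·σ_0 + 4·σ_1 + 1·σ_2 = 6(Δ_1 - Δ_0) = 18
Natural end conditions: σ_0 = σ_2 = 0.
Solving: σ_0 = 0, σ_1 = 9/2, σ_2 = 0.
On [1, 2], p(x) = 3 - 7/4·(x - 1) + 0·(x - 1)² + 3/4·(x - 1)³.
With (x - 1) = 1/3: p(4/3) = 22/9.

2.4444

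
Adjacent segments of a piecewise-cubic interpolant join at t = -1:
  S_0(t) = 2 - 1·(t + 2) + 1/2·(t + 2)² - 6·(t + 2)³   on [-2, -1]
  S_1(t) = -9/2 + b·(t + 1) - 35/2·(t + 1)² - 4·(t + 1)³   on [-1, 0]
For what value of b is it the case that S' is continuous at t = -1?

-18

S_0'(t) = -1 + 1·(t + 2) - 18·(t + 2)², so S_0'(-1) = -18. On the right, S_1'(-1) = b, so b = -18.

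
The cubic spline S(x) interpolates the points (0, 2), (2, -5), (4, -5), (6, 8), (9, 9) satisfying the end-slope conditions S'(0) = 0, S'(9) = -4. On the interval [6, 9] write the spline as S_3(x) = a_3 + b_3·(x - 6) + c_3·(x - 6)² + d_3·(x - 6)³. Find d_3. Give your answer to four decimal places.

With m_i denoting the second derivative at x_i, h_i = 2, 2, 2, 3, and Δ_i = (y_(i+1) − y_i)/h_i = -7/2, 0, 13/2, 1/3:
  2·m_0 + 8·m_1 + 2·m_2 = 6(Δ_1 - Δ_0) = 21
  2·m_1 + 8·m_2 + 2·m_3 = 6(Δ_2 - Δ_1) = 39
  2·m_2 + 10·m_3 + 3·m_4 = 6(Δ_3 - Δ_2) = -37
Clamped end conditions give two more equations: 2h_0·m_0 + h_0·m_1 = 6(Δ_0 - S'(0)) = -21 and h_3·m_3 + 2h_3·m_4 = 6(S'(9) - Δ_3) = -26.
Hence m_0 = -467/69, m_1 = 419/138, m_2 = 707/138, m_3 = -278/69, m_4 = -160/69.
On [6, 9], with S_3(x) = a_3 + b_3·(x - 6) + c_3·(x - 6)² + d_3·(x - 6)³: c_3 = m_3/2 = -139/69, d_3 = (m_4 - m_3)/(6h_3) = 59/621, b_3 = Δ_3 - h_3(2m_3 + m_4)/6 = 127/23.

0.0950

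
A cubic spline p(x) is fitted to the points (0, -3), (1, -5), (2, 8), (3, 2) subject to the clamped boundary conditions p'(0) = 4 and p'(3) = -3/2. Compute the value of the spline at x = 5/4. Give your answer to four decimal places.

-2.2828

Let M_i = p''(x_i). Step sizes h_i = 1, 1, 1; slopes of the chords Δ_i = (y_(i+1) - y_i)/h_i = -2, 13, -6.
  1·M_0 + 4·M_1 + 1·M_2 = 6(Δ_1 - Δ_0) = 90
  1·M_1 + 4·M_2 + 1·M_3 = 6(Δ_2 - Δ_1) = -114
Clamped end conditions give two more equations: 2h_0·M_0 + h_0·M_1 = 6(Δ_0 - p'(0)) = -36 and h_2·M_2 + 2h_2·M_3 = 6(p'(3) - Δ_2) = 27.
Solving the tridiagonal system: M_0 = -607/15, M_1 = 674/15, M_2 = -739/15, M_3 = 572/15.
On [1, 2], p(x) = -5 + 187/30·(x - 1) + 337/15·(x - 1)² - 157/10·(x - 1)³.
With (x - 1) = 1/4: p(5/4) = -1461/640.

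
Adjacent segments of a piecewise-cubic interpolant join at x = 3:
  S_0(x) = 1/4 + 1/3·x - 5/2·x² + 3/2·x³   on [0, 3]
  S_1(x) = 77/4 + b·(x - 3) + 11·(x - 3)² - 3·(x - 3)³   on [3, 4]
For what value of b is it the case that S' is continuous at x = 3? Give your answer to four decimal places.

S_0'(x) = 1/3 - 5·x + 9/2·x², so S_0'(3) = 155/6. On the right, S_1'(3) = b, so b = 155/6.

25.8333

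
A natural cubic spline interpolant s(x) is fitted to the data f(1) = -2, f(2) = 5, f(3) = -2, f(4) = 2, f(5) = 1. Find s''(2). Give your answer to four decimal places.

-27.7500

With M_i denoting the second derivative at x_i, h_i = 1, 1, 1, 1, and Δ_i = (y_(i+1) − y_i)/h_i = 7, -7, 4, -1:
  1·M_0 + 4·M_1 + 1·M_2 = 6(Δ_1 - Δ_0) = -84
  1·M_1 + 4·M_2 + 1·M_3 = 6(Δ_2 - Δ_1) = 66
  1·M_2 + 4·M_3 + 1·M_4 = 6(Δ_3 - Δ_2) = -30
Natural end conditions: M_0 = M_4 = 0.
Solving: M_0 = 0, M_1 = -111/4, M_2 = 27, M_3 = -57/4, M_4 = 0.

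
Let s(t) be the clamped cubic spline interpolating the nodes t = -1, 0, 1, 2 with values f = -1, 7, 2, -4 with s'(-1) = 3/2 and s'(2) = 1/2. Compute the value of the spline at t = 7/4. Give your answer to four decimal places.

-3.5750

With σ_i denoting the second derivative at x_i, h_i = 1, 1, 1, and Δ_i = (y_(i+1) − y_i)/h_i = 8, -5, -6:
  1·σ_0 + 4·σ_1 + 1·σ_2 = 6(Δ_1 - Δ_0) = -78
  1·σ_1 + 4·σ_2 + 1·σ_3 = 6(Δ_2 - Δ_1) = -6
Clamped end conditions give two more equations: 2h_0·σ_0 + h_0·σ_1 = 6(Δ_0 - s'(-1)) = 39 and h_2·σ_2 + 2h_2·σ_3 = 6(s'(2) - Δ_2) = 39.
Hence σ_0 = 503/15, σ_1 = -421/15, σ_2 = 11/15, σ_3 = 287/15.
On [1, 2], s(t) = 2 - 283/30·(t - 1) + 11/30·(t - 1)² + 46/15·(t - 1)³.
With (t - 1) = 3/4: s(7/4) = -143/40.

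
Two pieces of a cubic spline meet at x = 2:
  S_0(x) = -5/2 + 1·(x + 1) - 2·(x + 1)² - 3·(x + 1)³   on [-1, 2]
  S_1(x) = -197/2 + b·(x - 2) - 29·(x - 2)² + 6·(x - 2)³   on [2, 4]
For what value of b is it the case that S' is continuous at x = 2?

S_0'(x) = 1 - 4·(x + 1) - 9·(x + 1)², so S_0'(2) = -92. On the right, S_1'(2) = b, so b = -92.

-92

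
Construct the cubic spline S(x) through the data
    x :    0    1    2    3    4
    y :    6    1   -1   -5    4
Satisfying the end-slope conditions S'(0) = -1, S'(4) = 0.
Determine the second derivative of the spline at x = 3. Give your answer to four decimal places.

Write M_i for S''(x_i). With h_i = 1, 1, 1, 1 and divided differences Δ_i = -5, -2, -4, 9, the continuity of S' gives the tridiagonal system
  1·M_0 + 4·M_1 + 1·M_2 = 6(Δ_1 - Δ_0) = 18
  1·M_1 + 4·M_2 + 1·M_3 = 6(Δ_2 - Δ_1) = -12
  1·M_2 + 4·M_3 + 1·M_4 = 6(Δ_3 - Δ_2) = 78
Clamped end conditions give two more equations: 2h_0·M_0 + h_0·M_1 = 6(Δ_0 - S'(0)) = -24 and h_3·M_3 + 2h_3·M_4 = 6(S'(4) - Δ_3) = -54.
Forward elimination and back-substitution give M_0 = -515/28, M_1 = 179/14, M_2 = -59/4, M_3 = 479/14, M_4 = -1235/28.

34.2143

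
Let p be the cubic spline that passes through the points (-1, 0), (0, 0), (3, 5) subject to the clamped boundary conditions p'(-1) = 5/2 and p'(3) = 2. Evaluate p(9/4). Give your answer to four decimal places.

Let m_i = p''(x_i). Step sizes h_i = 1, 3; slopes of the chords Δ_i = (y_(i+1) - y_i)/h_i = 0, 5/3.
  1·m_0 + 8·m_1 + 3·m_2 = 6(Δ_1 - Δ_0) = 10
Clamped end conditions give two more equations: 2h_0·m_0 + h_0·m_1 = 6(Δ_0 - p'(-1)) = -15 and h_1·m_1 + 2h_1·m_2 = 6(p'(3) - Δ_1) = 2.
Solving: m_0 = -71/8, m_1 = 11/4, m_2 = -25/24.
On [0, 3], p(x) = 0 - 9/16·x + 11/8·x² - 91/432·x³.
With x = 9/4: p(9/4) = 3375/1024.

3.2959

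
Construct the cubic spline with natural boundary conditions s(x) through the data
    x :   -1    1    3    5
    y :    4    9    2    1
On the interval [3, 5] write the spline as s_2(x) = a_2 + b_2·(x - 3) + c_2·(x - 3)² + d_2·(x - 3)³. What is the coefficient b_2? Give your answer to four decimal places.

-2.9000

Write σ_i for s''(x_i). With h_i = 2, 2, 2 and divided differences Δ_i = 5/2, -7/2, -1/2, the continuity of s' gives the tridiagonal system
  2·σ_0 + 8·σ_1 + 2·σ_2 = 6(Δ_1 - Δ_0) = -36
  2·σ_1 + 8·σ_2 + 2·σ_3 = 6(Δ_2 - Δ_1) = 18
Natural end conditions: σ_0 = σ_3 = 0.
Solving: σ_0 = 0, σ_1 = -27/5, σ_2 = 18/5, σ_3 = 0.
On [3, 5], with s_2(x) = a_2 + b_2·(x - 3) + c_2·(x - 3)² + d_2·(x - 3)³: c_2 = σ_2/2 = 9/5, d_2 = (σ_3 - σ_2)/(6h_2) = -3/10, b_2 = Δ_2 - h_2(2σ_2 + σ_3)/6 = -29/10.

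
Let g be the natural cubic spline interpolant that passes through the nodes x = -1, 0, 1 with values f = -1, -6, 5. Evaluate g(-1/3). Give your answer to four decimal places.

-5.8148

With σ_i denoting the second derivative at x_i, h_i = 1, 1, and Δ_i = (y_(i+1) − y_i)/h_i = -5, 11:
  1·σ_0 + 4·σ_1 + 1·σ_2 = 6(Δ_1 - Δ_0) = 96
Natural end conditions: σ_0 = σ_2 = 0.
Forward elimination and back-substitution give σ_0 = 0, σ_1 = 24, σ_2 = 0.
On [-1, 0], g(x) = -1 - 9·(x + 1) + 0·(x + 1)² + 4·(x + 1)³.
With (x + 1) = 2/3: g(-1/3) = -157/27.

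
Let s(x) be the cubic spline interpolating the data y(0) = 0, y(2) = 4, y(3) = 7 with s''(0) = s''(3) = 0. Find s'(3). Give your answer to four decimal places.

Put σ_i = s'' at the i-th knot. Here h = (2, 1) and Δ = (2, 3), so the interior equations h_(i-1)·σ_(i-1) + 2(h_(i-1)+h_i)·σ_i + h_i·σ_(i+1) = 6(Δ_i − Δ_(i-1)) read
  2·σ_0 + 6·σ_1 + 1·σ_2 = 6(Δ_1 - Δ_0) = 6
Natural end conditions: σ_0 = σ_2 = 0.
Solving the tridiagonal system: σ_0 = 0, σ_1 = 1, σ_2 = 0.
On [2, 3], s'(x) = b_1 + 2c_1·(x - 2) + 3d_1·(x - 2)² with b_1 = Δ_1 - h_1(2σ_1 + σ_2)/6 = 8/3, c_1 = σ_1/2 = 1/2, d_1 = (σ_2 - σ_1)/(6h_1) = -1/6. So s'(3) = 19/6.

3.1667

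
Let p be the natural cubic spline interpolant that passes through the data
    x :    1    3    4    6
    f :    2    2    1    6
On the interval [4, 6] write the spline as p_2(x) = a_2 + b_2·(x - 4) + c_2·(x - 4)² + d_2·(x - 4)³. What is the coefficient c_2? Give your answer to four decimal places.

1.8857

With M_i denoting the second derivative at x_i, h_i = 2, 1, 2, and Δ_i = (y_(i+1) − y_i)/h_i = 0, -1, 5/2:
  2·M_0 + 6·M_1 + 1·M_2 = 6(Δ_1 - Δ_0) = -6
  1·M_1 + 6·M_2 + 2·M_3 = 6(Δ_2 - Δ_1) = 21
Natural end conditions: M_0 = M_3 = 0.
Forward elimination and back-substitution give M_0 = 0, M_1 = -57/35, M_2 = 132/35, M_3 = 0.
On [4, 6], with p_2(x) = a_2 + b_2·(x - 4) + c_2·(x - 4)² + d_2·(x - 4)³: c_2 = M_2/2 = 66/35, d_2 = (M_3 - M_2)/(6h_2) = -11/35, b_2 = Δ_2 - h_2(2M_2 + M_3)/6 = -1/70.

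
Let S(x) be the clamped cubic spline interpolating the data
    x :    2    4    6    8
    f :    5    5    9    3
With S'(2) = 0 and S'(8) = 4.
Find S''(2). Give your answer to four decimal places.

-2.0667

With σ_i denoting the second derivative at x_i, h_i = 2, 2, 2, and Δ_i = (y_(i+1) − y_i)/h_i = 0, 2, -3:
  2·σ_0 + 8·σ_1 + 2·σ_2 = 6(Δ_1 - Δ_0) = 12
  2·σ_1 + 8·σ_2 + 2·σ_3 = 6(Δ_2 - Δ_1) = -30
Clamped end conditions give two more equations: 2h_0·σ_0 + h_0·σ_1 = 6(Δ_0 - S'(2)) = 0 and h_2·σ_2 + 2h_2·σ_3 = 6(S'(8) - Δ_2) = 42.
Hence σ_0 = -31/15, σ_1 = 62/15, σ_2 = -127/15, σ_3 = 221/15.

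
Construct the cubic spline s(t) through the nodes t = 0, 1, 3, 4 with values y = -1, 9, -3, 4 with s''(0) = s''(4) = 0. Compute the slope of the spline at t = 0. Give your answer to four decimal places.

Let M_i = s''(x_i). Step sizes h_i = 1, 2, 1; slopes of the chords Δ_i = (y_(i+1) - y_i)/h_i = 10, -6, 7.
  1·M_0 + 6·M_1 + 2·M_2 = 6(Δ_1 - Δ_0) = -96
  2·M_1 + 6·M_2 + 1·M_3 = 6(Δ_2 - Δ_1) = 78
Natural end conditions: M_0 = M_3 = 0.
Hence M_0 = 0, M_1 = -183/8, M_2 = 165/8, M_3 = 0.
On [0, 1], s'(t) = b_0 + 2c_0·t + 3d_0·t² with b_0 = Δ_0 - h_0(2M_0 + M_1)/6 = 221/16, c_0 = M_0/2 = 0, d_0 = (M_1 - M_0)/(6h_0) = -61/16. So s'(0) = 221/16.

13.8125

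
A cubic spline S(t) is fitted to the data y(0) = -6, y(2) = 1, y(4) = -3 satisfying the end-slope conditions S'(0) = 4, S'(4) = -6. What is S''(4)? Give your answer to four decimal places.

Let M_i = S''(x_i). Step sizes h_i = 2, 2; slopes of the chords Δ_i = (y_(i+1) - y_i)/h_i = 7/2, -2.
  2·M_0 + 8·M_1 + 2·M_2 = 6(Δ_1 - Δ_0) = -33
Clamped end conditions give two more equations: 2h_0·M_0 + h_0·M_1 = 6(Δ_0 - S'(0)) = -3 and h_1·M_1 + 2h_1·M_2 = 6(S'(4) - Δ_1) = -24.
Solving the tridiagonal system: M_0 = 7/8, M_1 = -13/4, M_2 = -35/8.

-4.3750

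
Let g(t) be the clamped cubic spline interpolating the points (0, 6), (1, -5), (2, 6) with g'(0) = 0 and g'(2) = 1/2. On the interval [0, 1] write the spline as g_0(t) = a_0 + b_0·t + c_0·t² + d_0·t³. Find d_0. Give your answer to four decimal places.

21.8750

Let M_i = g''(x_i). Step sizes h_i = 1, 1; slopes of the chords Δ_i = (y_(i+1) - y_i)/h_i = -11, 11.
  1·M_0 + 4·M_1 + 1·M_2 = 6(Δ_1 - Δ_0) = 132
Clamped end conditions give two more equations: 2h_0·M_0 + h_0·M_1 = 6(Δ_0 - g'(0)) = -66 and h_1·M_1 + 2h_1·M_2 = 6(g'(2) - Δ_1) = -63.
Forward elimination and back-substitution give M_0 = -263/4, M_1 = 131/2, M_2 = -257/4.
On [0, 1], with g_0(t) = a_0 + b_0·t + c_0·t² + d_0·t³: c_0 = M_0/2 = -263/8, d_0 = (M_1 - M_0)/(6h_0) = 175/8, b_0 = Δ_0 - h_0(2M_0 + M_1)/6 = 0.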